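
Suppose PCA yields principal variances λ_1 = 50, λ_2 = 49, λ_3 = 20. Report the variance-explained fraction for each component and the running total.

Step 1 — total variance = trace(Sigma) = Σ λ_i = 50 + 49 + 20 = 119.

Step 2 — fraction explained by component i = λ_i / Σ λ:
  PC1: 50/119 = 0.4202
  PC2: 49/119 = 0.4118
  PC3: 20/119 = 0.1681

Step 3 — cumulative fraction after k components = (λ_1 + ... + λ_k) / Σ λ:
  k = 1: 50/119 = 0.4202
  k = 2: (50 + 49)/119 = 99/119 = 0.8319
  k = 3: (50 + 49 + 20)/119 = 119/119 = 1

Summary (fraction, with percent):

explained: PC1 0.4202 (42.02%), PC2 0.4118 (41.18%), PC3 0.1681 (16.81%);  cumulative: 0.4202, 0.8319, 1


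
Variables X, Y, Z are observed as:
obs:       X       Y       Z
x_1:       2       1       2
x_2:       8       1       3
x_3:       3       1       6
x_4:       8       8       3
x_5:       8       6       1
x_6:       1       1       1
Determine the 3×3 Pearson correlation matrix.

Step 1 — column means:
  mean(X) = (2 + 8 + 3 + 8 + 8 + 1) / 6 = 30/6 = 5
  mean(Y) = (1 + 1 + 1 + 8 + 6 + 1) / 6 = 18/6 = 3
  mean(Z) = (2 + 3 + 6 + 3 + 1 + 1) / 6 = 16/6 = 2.6667

Step 2 — sample variances and covariances s[i,j] = (1/(n-1)) · Σ_k (x_{k,i} - mean_i) · (x_{k,j} - mean_j), with n-1 = 5:
  s[X,X] = ((-3)·(-3) + (3)·(3) + (-2)·(-2) + (3)·(3) + (3)·(3) + (-4)·(-4)) / 5 = 56/5 = 11.2
  s[X,Y] = ((-3)·(-2) + (3)·(-2) + (-2)·(-2) + (3)·(5) + (3)·(3) + (-4)·(-2)) / 5 = 36/5 = 7.2
  s[X,Z] = ((-3)·(-0.6667) + (3)·(0.3333) + (-2)·(3.3333) + (3)·(0.3333) + (3)·(-1.6667) + (-4)·(-1.6667)) / 5 = -1/5 = -0.2
  s[Y,Y] = ((-2)·(-2) + (-2)·(-2) + (-2)·(-2) + (5)·(5) + (3)·(3) + (-2)·(-2)) / 5 = 50/5 = 10
  s[Y,Z] = ((-2)·(-0.6667) + (-2)·(0.3333) + (-2)·(3.3333) + (5)·(0.3333) + (3)·(-1.6667) + (-2)·(-1.6667)) / 5 = -6/5 = -1.2
  s[Z,Z] = ((-0.6667)·(-0.6667) + (0.3333)·(0.3333) + (3.3333)·(3.3333) + (0.3333)·(0.3333) + (-1.6667)·(-1.6667) + (-1.6667)·(-1.6667)) / 5 = 17.3333/5 = 3.4667
  Sample standard deviations s_i = √(s[i,i]):
  s(X) = √(11.2) = 3.3466
  s(Y) = √(10) = 3.1623
  s(Z) = √(3.4667) = 1.8619

Step 3 — r_{ij} = s_{ij} / (s_i · s_j):
  r[X,X] = 1 (diagonal).
  r[X,Y] = 7.2 / (3.3466 · 3.1623) = 7.2 / 10.583 = 0.6803
  r[X,Z] = -0.2 / (3.3466 · 1.8619) = -0.2 / 6.2311 = -0.0321
  r[Y,Y] = 1 (diagonal).
  r[Y,Z] = -1.2 / (3.1623 · 1.8619) = -1.2 / 5.8878 = -0.2038
  r[Z,Z] = 1 (diagonal).

R is symmetric with unit diagonal. Assembling:

R = [[1, 0.6803, -0.0321],
 [0.6803, 1, -0.2038],
 [-0.0321, -0.2038, 1]]


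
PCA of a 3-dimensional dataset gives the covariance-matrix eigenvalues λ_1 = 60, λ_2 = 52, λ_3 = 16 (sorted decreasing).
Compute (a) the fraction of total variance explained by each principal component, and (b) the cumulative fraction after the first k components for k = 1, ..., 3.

Step 1 — total variance = trace(Sigma) = Σ λ_i = 60 + 52 + 16 = 128.

Step 2 — fraction explained by component i = λ_i / Σ λ:
  PC1: 60/128 = 0.4688
  PC2: 52/128 = 0.4062
  PC3: 16/128 = 0.125

Step 3 — cumulative fraction after k components = (λ_1 + ... + λ_k) / Σ λ:
  k = 1: 60/128 = 0.4688
  k = 2: (60 + 52)/128 = 112/128 = 0.875
  k = 3: (60 + 52 + 16)/128 = 128/128 = 1

Summary (fraction, with percent):

explained: PC1 0.4688 (46.88%), PC2 0.4062 (40.62%), PC3 0.125 (12.5%);  cumulative: 0.4688, 0.875, 1


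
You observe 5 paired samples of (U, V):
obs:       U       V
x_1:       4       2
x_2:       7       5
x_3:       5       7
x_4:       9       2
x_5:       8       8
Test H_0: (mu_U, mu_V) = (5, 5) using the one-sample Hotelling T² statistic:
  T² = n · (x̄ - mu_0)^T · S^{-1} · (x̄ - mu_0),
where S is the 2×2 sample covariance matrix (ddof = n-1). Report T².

Step 1 — sample mean vector:
  mean(U) = (4 + 7 + 5 + 9 + 8) / 5 = 33/5 = 6.6
  mean(V) = (2 + 5 + 7 + 2 + 8) / 5 = 24/5 = 4.8
  x̄ = (6.6, 4.8),  deviation x̄ - mu_0 = (6.6, 4.8) - (5, 5) = (1.6, -0.2).

Step 2 — sample covariance matrix, S[i,j] = (1/(n-1)) · Σ_k (x_{k,i} - mean_i) · (x_{k,j} - mean_j), divisor n-1 = 4:
  S[U,U] = ((-2.6)·(-2.6) + (0.4)·(0.4) + (-1.6)·(-1.6) + (2.4)·(2.4) + (1.4)·(1.4)) / 4 = 17.2/4 = 4.3
  S[U,V] = ((-2.6)·(-2.8) + (0.4)·(0.2) + (-1.6)·(2.2) + (2.4)·(-2.8) + (1.4)·(3.2)) / 4 = 1.6/4 = 0.4
  S[V,V] = ((-2.8)·(-2.8) + (0.2)·(0.2) + (2.2)·(2.2) + (-2.8)·(-2.8) + (3.2)·(3.2)) / 4 = 30.8/4 = 7.7
  S = [[4.3, 0.4],
 [0.4, 7.7]].

Step 3 — invert S. det(S) = 4.3·7.7 - (0.4)² = 32.95.
  S^{-1} = (1/det) · [[d, -b], [-b, a]] = [[0.2337, -0.0121],
 [-0.0121, 0.1305]].

Step 4 — quadratic form (x̄ - mu_0)^T · S^{-1} · (x̄ - mu_0):
  S^{-1} · (x̄ - mu_0) = (0.3763, -0.0455),
  (x̄ - mu_0)^T · [...] = (1.6)·(0.3763) + (-0.2)·(-0.0455) = 0.6112.

Step 5 — scale by n: T² = 5 · 0.6112 = 3.0561.

T² ≈ 3.0561


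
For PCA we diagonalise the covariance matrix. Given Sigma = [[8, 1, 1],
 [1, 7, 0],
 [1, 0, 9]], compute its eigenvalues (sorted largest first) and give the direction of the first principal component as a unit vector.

Step 1 — characteristic polynomial p(λ) = det(λI - Sigma) = λ³ - tr·λ² + c_1·λ - det, where tr = trace, c_1 = sum of the principal 2×2 minors, det = det(Sigma):
  tr = 8 + 7 + 9 = 24,
  c_1 = (8·7 - (1)²) + (8·9 - (1)²) + (7·9 - (0)²) = 55 + 71 + 63 = 189,
  det = 8·(7·9 - (0)²) - (1)·((1)·9 - (0)·(1)) + (1)·((1)·(0) - 7·(1)) = 8·(63) - (1)·(9) + (1)·(-7) = 488.
  So p(λ) = λ³ - 24λ² + 189λ - 488.
Step 2 — look for an integer root (rational root theorem: any rational root is an integer divisor of 488). Testing λ = 8:
  p(8) = 512 - 1536 + 1512 - 488 = 0  ✓
  Dividing out (λ - 8): p(λ) = (λ - 8)(λ² - 16λ + 61).
Step 3 — remaining eigenvalues from the quadratic λ² - 16λ + 61 = 0:
  Δ = 16² - 4·61 = 256 - 244 = 12,  λ = (16 ± √12)/2 = (16 ± 3.4641)/2 ≈ 9.7321 or 6.2679.
  Sorted: λ_1 = 9.7321,  λ_2 = 8,  λ_3 = 6.2679  (check: sum = 24 = tr ✓).

Step 4 — unit eigenvector for λ_1 ≈ 9.7321: v spans the null space of (Sigma - λ_1 I), whose rows are
  r_1 = (-1.7321, 1, 1),  r_2 = (1, -2.7321, 0),  r_3 = (1, 0, -0.7321).
  v is orthogonal to every row, so take v ∝ r_1 × r_2 = ((1)·(0) - (1)·(-2.7321), (1)·(1) - (-1.7321)·(0), (-1.7321)·(-2.7321) - (1)·(1)) ≈ (2.7321, 1, 3.7321).
  Let u = (2.7321, 1, 3.7321).
  ||u|| = √((2.7321)² + (1)² + (3.7321)²) = √(22.3923) ≈ 4.7321,  v_1 = u/||u|| ≈ (0.5774, 0.2113, 0.7887) (||v_1|| = 1).

λ_1 = 9.7321,  λ_2 = 8,  λ_3 = 6.2679;  v_1 ≈ (0.5774, 0.2113, 0.7887)


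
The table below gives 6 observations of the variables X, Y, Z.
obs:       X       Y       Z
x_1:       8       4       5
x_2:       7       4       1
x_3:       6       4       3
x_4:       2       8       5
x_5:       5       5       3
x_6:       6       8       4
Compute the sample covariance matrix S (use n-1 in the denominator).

Step 1 — column means:
  mean(X) = (8 + 7 + 6 + 2 + 5 + 6) / 6 = 34/6 = 5.6667
  mean(Y) = (4 + 4 + 4 + 8 + 5 + 8) / 6 = 33/6 = 5.5
  mean(Z) = (5 + 1 + 3 + 5 + 3 + 4) / 6 = 21/6 = 3.5

Step 2 — sample covariance S[i,j] = (1/(n-1)) · Σ_k (x_{k,i} - mean_i) · (x_{k,j} - mean_j), with n-1 = 5.
  S[X,X] = ((2.3333)·(2.3333) + (1.3333)·(1.3333) + (0.3333)·(0.3333) + (-3.6667)·(-3.6667) + (-0.6667)·(-0.6667) + (0.3333)·(0.3333)) / 5 = 21.3333/5 = 4.2667
  S[X,Y] = ((2.3333)·(-1.5) + (1.3333)·(-1.5) + (0.3333)·(-1.5) + (-3.6667)·(2.5) + (-0.6667)·(-0.5) + (0.3333)·(2.5)) / 5 = -14/5 = -2.8
  S[X,Z] = ((2.3333)·(1.5) + (1.3333)·(-2.5) + (0.3333)·(-0.5) + (-3.6667)·(1.5) + (-0.6667)·(-0.5) + (0.3333)·(0.5)) / 5 = -5/5 = -1
  S[Y,Y] = ((-1.5)·(-1.5) + (-1.5)·(-1.5) + (-1.5)·(-1.5) + (2.5)·(2.5) + (-0.5)·(-0.5) + (2.5)·(2.5)) / 5 = 19.5/5 = 3.9
  S[Y,Z] = ((-1.5)·(1.5) + (-1.5)·(-2.5) + (-1.5)·(-0.5) + (2.5)·(1.5) + (-0.5)·(-0.5) + (2.5)·(0.5)) / 5 = 7.5/5 = 1.5
  S[Z,Z] = ((1.5)·(1.5) + (-2.5)·(-2.5) + (-0.5)·(-0.5) + (1.5)·(1.5) + (-0.5)·(-0.5) + (0.5)·(0.5)) / 5 = 11.5/5 = 2.3

S is symmetric (S[j,i] = S[i,j]). Assembling:

S = [[4.2667, -2.8, -1],
 [-2.8, 3.9, 1.5],
 [-1, 1.5, 2.3]]


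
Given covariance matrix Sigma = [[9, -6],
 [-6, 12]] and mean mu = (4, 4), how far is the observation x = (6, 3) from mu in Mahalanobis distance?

Step 1 — centre the observation: (x - mu) = (2, -1).

Step 2 — invert Sigma. det(Sigma) = 9·12 - (-6)² = 72.
  Sigma^{-1} = (1/det) · [[d, -b], [-b, a]] = [[0.1667, 0.0833],
 [0.0833, 0.125]].

Step 3 — form the quadratic (x - mu)^T · Sigma^{-1} · (x - mu):
  Sigma^{-1} · (x - mu) = (0.25, 0.0417).
  (x - mu)^T · [Sigma^{-1} · (x - mu)] = (2)·(0.25) + (-1)·(0.0417) = 0.4583.

Step 4 — take square root: d = √(0.4583) ≈ 0.677.

d(x, mu) = √(0.4583) ≈ 0.677


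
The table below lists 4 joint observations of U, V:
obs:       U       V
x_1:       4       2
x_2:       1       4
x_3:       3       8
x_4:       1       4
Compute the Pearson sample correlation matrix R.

Step 1 — column means:
  mean(U) = (4 + 1 + 3 + 1) / 4 = 9/4 = 2.25
  mean(V) = (2 + 4 + 8 + 4) / 4 = 18/4 = 4.5

Step 2 — sample variances and covariances s[i,j] = (1/(n-1)) · Σ_k (x_{k,i} - mean_i) · (x_{k,j} - mean_j), with n-1 = 3:
  s[U,U] = ((1.75)·(1.75) + (-1.25)·(-1.25) + (0.75)·(0.75) + (-1.25)·(-1.25)) / 3 = 6.75/3 = 2.25
  s[U,V] = ((1.75)·(-2.5) + (-1.25)·(-0.5) + (0.75)·(3.5) + (-1.25)·(-0.5)) / 3 = -0.5/3 = -0.1667
  s[V,V] = ((-2.5)·(-2.5) + (-0.5)·(-0.5) + (3.5)·(3.5) + (-0.5)·(-0.5)) / 3 = 19/3 = 6.3333
  Sample standard deviations s_i = √(s[i,i]):
  s(U) = √(2.25) = 1.5
  s(V) = √(6.3333) = 2.5166

Step 3 — r_{ij} = s_{ij} / (s_i · s_j):
  r[U,U] = 1 (diagonal).
  r[U,V] = -0.1667 / (1.5 · 2.5166) = -0.1667 / 3.7749 = -0.0442
  r[V,V] = 1 (diagonal).

R is symmetric with unit diagonal. Assembling:

R = [[1, -0.0442],
 [-0.0442, 1]]


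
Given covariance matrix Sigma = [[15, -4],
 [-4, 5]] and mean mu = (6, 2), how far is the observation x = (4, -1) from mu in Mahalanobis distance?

Step 1 — centre the observation: (x - mu) = (-2, -3).

Step 2 — invert Sigma. det(Sigma) = 15·5 - (-4)² = 59.
  Sigma^{-1} = (1/det) · [[d, -b], [-b, a]] = [[0.0847, 0.0678],
 [0.0678, 0.2542]].

Step 3 — form the quadratic (x - mu)^T · Sigma^{-1} · (x - mu):
  Sigma^{-1} · (x - mu) = (-0.3729, -0.8983).
  (x - mu)^T · [Sigma^{-1} · (x - mu)] = (-2)·(-0.3729) + (-3)·(-0.8983) = 3.4407.

Step 4 — take square root: d = √(3.4407) ≈ 1.8549.

d(x, mu) = √(3.4407) ≈ 1.8549


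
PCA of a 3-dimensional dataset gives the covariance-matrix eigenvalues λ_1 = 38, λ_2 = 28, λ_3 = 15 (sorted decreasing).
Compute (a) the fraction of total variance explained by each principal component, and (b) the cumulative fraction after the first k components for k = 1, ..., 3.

Step 1 — total variance = trace(Sigma) = Σ λ_i = 38 + 28 + 15 = 81.

Step 2 — fraction explained by component i = λ_i / Σ λ:
  PC1: 38/81 = 0.4691
  PC2: 28/81 = 0.3457
  PC3: 15/81 = 0.1852

Step 3 — cumulative fraction after k components = (λ_1 + ... + λ_k) / Σ λ:
  k = 1: 38/81 = 0.4691
  k = 2: (38 + 28)/81 = 66/81 = 0.8148
  k = 3: (38 + 28 + 15)/81 = 81/81 = 1

Summary (fraction, with percent):

explained: PC1 0.4691 (46.91%), PC2 0.3457 (34.57%), PC3 0.1852 (18.52%);  cumulative: 0.4691, 0.8148, 1


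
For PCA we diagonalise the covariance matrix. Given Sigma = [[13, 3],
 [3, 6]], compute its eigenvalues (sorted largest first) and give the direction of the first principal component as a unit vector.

Step 1 — characteristic polynomial of 2×2 Sigma:
  det(Sigma - λI) = λ² - trace · λ + det = 0.
  trace = 13 + 6 = 19, det = 13·6 - (3)² = 69.
Step 2 — discriminant:
  Δ = trace² - 4·det = 361 - 276 = 85.
Step 3 — eigenvalues:
  λ = (trace ± √Δ)/2 = (19 ± 9.2195)/2,
  λ_1 = 14.1098,  λ_2 = 4.8902.

Step 4 — unit eigenvector for λ_1: solve (Sigma - λ_1 I)v = 0. First row:
  (13 - 14.1098)·v_x + (3)·v_y = 0, i.e. (-1.1098)·v_x + (3)·v_y = 0,
  so v ∝ (b, λ_1 - a) = (3, 1.1098) = u.
  ||u|| = √((3)² + (1.1098)²) = √(10.2316) ≈ 3.1987,
  v_1 = u/||u|| ≈ (0.9379, 0.3469) (||v_1|| = 1).

λ_1 = 14.1098,  λ_2 = 4.8902;  v_1 ≈ (0.9379, 0.3469)


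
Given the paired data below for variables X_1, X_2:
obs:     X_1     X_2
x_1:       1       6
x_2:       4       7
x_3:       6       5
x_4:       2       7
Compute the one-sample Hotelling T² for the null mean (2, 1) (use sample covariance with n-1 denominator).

Step 1 — sample mean vector:
  mean(X_1) = (1 + 4 + 6 + 2) / 4 = 13/4 = 3.25
  mean(X_2) = (6 + 7 + 5 + 7) / 4 = 25/4 = 6.25
  x̄ = (3.25, 6.25),  deviation x̄ - mu_0 = (3.25, 6.25) - (2, 1) = (1.25, 5.25).

Step 2 — sample covariance matrix, S[i,j] = (1/(n-1)) · Σ_k (x_{k,i} - mean_i) · (x_{k,j} - mean_j), divisor n-1 = 3:
  S[X_1,X_1] = ((-2.25)·(-2.25) + (0.75)·(0.75) + (2.75)·(2.75) + (-1.25)·(-1.25)) / 3 = 14.75/3 = 4.9167
  S[X_1,X_2] = ((-2.25)·(-0.25) + (0.75)·(0.75) + (2.75)·(-1.25) + (-1.25)·(0.75)) / 3 = -3.25/3 = -1.0833
  S[X_2,X_2] = ((-0.25)·(-0.25) + (0.75)·(0.75) + (-1.25)·(-1.25) + (0.75)·(0.75)) / 3 = 2.75/3 = 0.9167
  S = [[4.9167, -1.0833],
 [-1.0833, 0.9167]].

Step 3 — invert S. det(S) = 4.9167·0.9167 - (-1.0833)² = 3.3333.
  S^{-1} = (1/det) · [[d, -b], [-b, a]] = [[0.275, 0.325],
 [0.325, 1.475]].

Step 4 — quadratic form (x̄ - mu_0)^T · S^{-1} · (x̄ - mu_0):
  S^{-1} · (x̄ - mu_0) = (2.05, 8.15),
  (x̄ - mu_0)^T · [...] = (1.25)·(2.05) + (5.25)·(8.15) = 45.35.

Step 5 — scale by n: T² = 4 · 45.35 = 181.4.

T² ≈ 181.4


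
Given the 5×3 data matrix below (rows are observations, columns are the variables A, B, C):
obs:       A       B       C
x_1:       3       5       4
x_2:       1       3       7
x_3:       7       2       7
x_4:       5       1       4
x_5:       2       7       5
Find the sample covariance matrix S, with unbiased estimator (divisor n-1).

Step 1 — column means:
  mean(A) = (3 + 1 + 7 + 5 + 2) / 5 = 18/5 = 3.6
  mean(B) = (5 + 3 + 2 + 1 + 7) / 5 = 18/5 = 3.6
  mean(C) = (4 + 7 + 7 + 4 + 5) / 5 = 27/5 = 5.4

Step 2 — sample covariance S[i,j] = (1/(n-1)) · Σ_k (x_{k,i} - mean_i) · (x_{k,j} - mean_j), with n-1 = 4.
  S[A,A] = ((-0.6)·(-0.6) + (-2.6)·(-2.6) + (3.4)·(3.4) + (1.4)·(1.4) + (-1.6)·(-1.6)) / 4 = 23.2/4 = 5.8
  S[A,B] = ((-0.6)·(1.4) + (-2.6)·(-0.6) + (3.4)·(-1.6) + (1.4)·(-2.6) + (-1.6)·(3.4)) / 4 = -13.8/4 = -3.45
  S[A,C] = ((-0.6)·(-1.4) + (-2.6)·(1.6) + (3.4)·(1.6) + (1.4)·(-1.4) + (-1.6)·(-0.4)) / 4 = 0.8/4 = 0.2
  S[B,B] = ((1.4)·(1.4) + (-0.6)·(-0.6) + (-1.6)·(-1.6) + (-2.6)·(-2.6) + (3.4)·(3.4)) / 4 = 23.2/4 = 5.8
  S[B,C] = ((1.4)·(-1.4) + (-0.6)·(1.6) + (-1.6)·(1.6) + (-2.6)·(-1.4) + (3.4)·(-0.4)) / 4 = -3.2/4 = -0.8
  S[C,C] = ((-1.4)·(-1.4) + (1.6)·(1.6) + (1.6)·(1.6) + (-1.4)·(-1.4) + (-0.4)·(-0.4)) / 4 = 9.2/4 = 2.3

S is symmetric (S[j,i] = S[i,j]). Assembling:

S = [[5.8, -3.45, 0.2],
 [-3.45, 5.8, -0.8],
 [0.2, -0.8, 2.3]]


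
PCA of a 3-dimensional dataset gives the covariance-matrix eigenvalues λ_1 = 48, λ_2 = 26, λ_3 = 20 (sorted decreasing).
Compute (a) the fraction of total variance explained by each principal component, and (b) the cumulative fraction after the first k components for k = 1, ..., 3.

Step 1 — total variance = trace(Sigma) = Σ λ_i = 48 + 26 + 20 = 94.

Step 2 — fraction explained by component i = λ_i / Σ λ:
  PC1: 48/94 = 0.5106
  PC2: 26/94 = 0.2766
  PC3: 20/94 = 0.2128

Step 3 — cumulative fraction after k components = (λ_1 + ... + λ_k) / Σ λ:
  k = 1: 48/94 = 0.5106
  k = 2: (48 + 26)/94 = 74/94 = 0.7872
  k = 3: (48 + 26 + 20)/94 = 94/94 = 1

Summary (fraction, with percent):

explained: PC1 0.5106 (51.06%), PC2 0.2766 (27.66%), PC3 0.2128 (21.28%);  cumulative: 0.5106, 0.7872, 1


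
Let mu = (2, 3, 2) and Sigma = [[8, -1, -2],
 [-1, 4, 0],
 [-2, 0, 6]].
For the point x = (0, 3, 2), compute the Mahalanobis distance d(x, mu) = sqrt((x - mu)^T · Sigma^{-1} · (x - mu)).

Step 1 — centre the observation: (x - mu) = (-2, 0, 0).

Step 2 — invert Sigma (cofactor / det for 3×3, or solve directly):
  Sigma^{-1} = [[0.1412, 0.0353, 0.0471],
 [0.0353, 0.2588, 0.0118],
 [0.0471, 0.0118, 0.1824]].

Step 3 — form the quadratic (x - mu)^T · Sigma^{-1} · (x - mu):
  Sigma^{-1} · (x - mu) = (-0.2824, -0.0706, -0.0941).
  (x - mu)^T · [Sigma^{-1} · (x - mu)] = (-2)·(-0.2824) + (0)·(-0.0706) + (0)·(-0.0941) = 0.5647.

Step 4 — take square root: d = √(0.5647) ≈ 0.7515.

d(x, mu) = √(0.5647) ≈ 0.7515


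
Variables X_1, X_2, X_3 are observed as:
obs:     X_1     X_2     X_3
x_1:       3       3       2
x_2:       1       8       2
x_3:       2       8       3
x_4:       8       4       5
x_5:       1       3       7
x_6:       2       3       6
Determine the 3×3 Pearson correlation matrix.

Step 1 — column means:
  mean(X_1) = (3 + 1 + 2 + 8 + 1 + 2) / 6 = 17/6 = 2.8333
  mean(X_2) = (3 + 8 + 8 + 4 + 3 + 3) / 6 = 29/6 = 4.8333
  mean(X_3) = (2 + 2 + 3 + 5 + 7 + 6) / 6 = 25/6 = 4.1667

Step 2 — sample variances and covariances s[i,j] = (1/(n-1)) · Σ_k (x_{k,i} - mean_i) · (x_{k,j} - mean_j), with n-1 = 5:
  s[X_1,X_1] = ((0.1667)·(0.1667) + (-1.8333)·(-1.8333) + (-0.8333)·(-0.8333) + (5.1667)·(5.1667) + (-1.8333)·(-1.8333) + (-0.8333)·(-0.8333)) / 5 = 34.8333/5 = 6.9667
  s[X_1,X_2] = ((0.1667)·(-1.8333) + (-1.8333)·(3.1667) + (-0.8333)·(3.1667) + (5.1667)·(-0.8333) + (-1.8333)·(-1.8333) + (-0.8333)·(-1.8333)) / 5 = -8.1667/5 = -1.6333
  s[X_1,X_3] = ((0.1667)·(-2.1667) + (-1.8333)·(-2.1667) + (-0.8333)·(-1.1667) + (5.1667)·(0.8333) + (-1.8333)·(2.8333) + (-0.8333)·(1.8333)) / 5 = 2.1667/5 = 0.4333
  s[X_2,X_2] = ((-1.8333)·(-1.8333) + (3.1667)·(3.1667) + (3.1667)·(3.1667) + (-0.8333)·(-0.8333) + (-1.8333)·(-1.8333) + (-1.8333)·(-1.8333)) / 5 = 30.8333/5 = 6.1667
  s[X_2,X_3] = ((-1.8333)·(-2.1667) + (3.1667)·(-2.1667) + (3.1667)·(-1.1667) + (-0.8333)·(0.8333) + (-1.8333)·(2.8333) + (-1.8333)·(1.8333)) / 5 = -15.8333/5 = -3.1667
  s[X_3,X_3] = ((-2.1667)·(-2.1667) + (-2.1667)·(-2.1667) + (-1.1667)·(-1.1667) + (0.8333)·(0.8333) + (2.8333)·(2.8333) + (1.8333)·(1.8333)) / 5 = 22.8333/5 = 4.5667
  Sample standard deviations s_i = √(s[i,i]):
  s(X_1) = √(6.9667) = 2.6394
  s(X_2) = √(6.1667) = 2.4833
  s(X_3) = √(4.5667) = 2.137

Step 3 — r_{ij} = s_{ij} / (s_i · s_j):
  r[X_1,X_1] = 1 (diagonal).
  r[X_1,X_2] = -1.6333 / (2.6394 · 2.4833) = -1.6333 / 6.5545 = -0.2492
  r[X_1,X_3] = 0.4333 / (2.6394 · 2.137) = 0.4333 / 5.6404 = 0.0768
  r[X_2,X_2] = 1 (diagonal).
  r[X_2,X_3] = -3.1667 / (2.4833 · 2.137) = -3.1667 / 5.3067 = -0.5967
  r[X_3,X_3] = 1 (diagonal).

R is symmetric with unit diagonal. Assembling:

R = [[1, -0.2492, 0.0768],
 [-0.2492, 1, -0.5967],
 [0.0768, -0.5967, 1]]


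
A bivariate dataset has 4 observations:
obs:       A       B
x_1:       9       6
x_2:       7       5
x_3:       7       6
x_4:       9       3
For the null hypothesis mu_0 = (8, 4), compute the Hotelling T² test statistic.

Step 1 — sample mean vector:
  mean(A) = (9 + 7 + 7 + 9) / 4 = 32/4 = 8
  mean(B) = (6 + 5 + 6 + 3) / 4 = 20/4 = 5
  x̄ = (8, 5),  deviation x̄ - mu_0 = (8, 5) - (8, 4) = (0, 1).

Step 2 — sample covariance matrix, S[i,j] = (1/(n-1)) · Σ_k (x_{k,i} - mean_i) · (x_{k,j} - mean_j), divisor n-1 = 3:
  S[A,A] = ((1)·(1) + (-1)·(-1) + (-1)·(-1) + (1)·(1)) / 3 = 4/3 = 1.3333
  S[A,B] = ((1)·(1) + (-1)·(0) + (-1)·(1) + (1)·(-2)) / 3 = -2/3 = -0.6667
  S[B,B] = ((1)·(1) + (0)·(0) + (1)·(1) + (-2)·(-2)) / 3 = 6/3 = 2
  S = [[1.3333, -0.6667],
 [-0.6667, 2]].

Step 3 — invert S. det(S) = 1.3333·2 - (-0.6667)² = 2.2222.
  S^{-1} = (1/det) · [[d, -b], [-b, a]] = [[0.9, 0.3],
 [0.3, 0.6]].

Step 4 — quadratic form (x̄ - mu_0)^T · S^{-1} · (x̄ - mu_0):
  S^{-1} · (x̄ - mu_0) = (0.3, 0.6),
  (x̄ - mu_0)^T · [...] = (0)·(0.3) + (1)·(0.6) = 0.6.

Step 5 — scale by n: T² = 4 · 0.6 = 2.4.

T² ≈ 2.4


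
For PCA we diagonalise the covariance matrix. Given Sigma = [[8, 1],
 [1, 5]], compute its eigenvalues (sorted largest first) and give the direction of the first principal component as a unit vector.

Step 1 — characteristic polynomial of 2×2 Sigma:
  det(Sigma - λI) = λ² - trace · λ + det = 0.
  trace = 8 + 5 = 13, det = 8·5 - (1)² = 39.
Step 2 — discriminant:
  Δ = trace² - 4·det = 169 - 156 = 13.
Step 3 — eigenvalues:
  λ = (trace ± √Δ)/2 = (13 ± 3.6056)/2,
  λ_1 = 8.3028,  λ_2 = 4.6972.

Step 4 — unit eigenvector for λ_1: solve (Sigma - λ_1 I)v = 0. First row:
  (8 - 8.3028)·v_x + (1)·v_y = 0, i.e. (-0.3028)·v_x + (1)·v_y = 0,
  so v ∝ (b, λ_1 - a) = (1, 0.3028) = u.
  ||u|| = √((1)² + (0.3028)²) = √(1.0917) ≈ 1.0448,
  v_1 = u/||u|| ≈ (0.9571, 0.2898) (||v_1|| = 1).

λ_1 = 8.3028,  λ_2 = 4.6972;  v_1 ≈ (0.9571, 0.2898)


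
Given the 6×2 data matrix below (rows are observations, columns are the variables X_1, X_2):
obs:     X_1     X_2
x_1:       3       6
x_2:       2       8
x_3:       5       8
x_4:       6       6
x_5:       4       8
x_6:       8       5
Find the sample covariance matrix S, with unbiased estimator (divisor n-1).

Step 1 — column means:
  mean(X_1) = (3 + 2 + 5 + 6 + 4 + 8) / 6 = 28/6 = 4.6667
  mean(X_2) = (6 + 8 + 8 + 6 + 8 + 5) / 6 = 41/6 = 6.8333

Step 2 — sample covariance S[i,j] = (1/(n-1)) · Σ_k (x_{k,i} - mean_i) · (x_{k,j} - mean_j), with n-1 = 5.
  S[X_1,X_1] = ((-1.6667)·(-1.6667) + (-2.6667)·(-2.6667) + (0.3333)·(0.3333) + (1.3333)·(1.3333) + (-0.6667)·(-0.6667) + (3.3333)·(3.3333)) / 5 = 23.3333/5 = 4.6667
  S[X_1,X_2] = ((-1.6667)·(-0.8333) + (-2.6667)·(1.1667) + (0.3333)·(1.1667) + (1.3333)·(-0.8333) + (-0.6667)·(1.1667) + (3.3333)·(-1.8333)) / 5 = -9.3333/5 = -1.8667
  S[X_2,X_2] = ((-0.8333)·(-0.8333) + (1.1667)·(1.1667) + (1.1667)·(1.1667) + (-0.8333)·(-0.8333) + (1.1667)·(1.1667) + (-1.8333)·(-1.8333)) / 5 = 8.8333/5 = 1.7667

S is symmetric (S[j,i] = S[i,j]). Assembling:

S = [[4.6667, -1.8667],
 [-1.8667, 1.7667]]


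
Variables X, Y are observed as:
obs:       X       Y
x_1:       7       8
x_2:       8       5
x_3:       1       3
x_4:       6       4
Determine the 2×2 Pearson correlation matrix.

Step 1 — column means:
  mean(X) = (7 + 8 + 1 + 6) / 4 = 22/4 = 5.5
  mean(Y) = (8 + 5 + 3 + 4) / 4 = 20/4 = 5

Step 2 — sample variances and covariances s[i,j] = (1/(n-1)) · Σ_k (x_{k,i} - mean_i) · (x_{k,j} - mean_j), with n-1 = 3:
  s[X,X] = ((1.5)·(1.5) + (2.5)·(2.5) + (-4.5)·(-4.5) + (0.5)·(0.5)) / 3 = 29/3 = 9.6667
  s[X,Y] = ((1.5)·(3) + (2.5)·(0) + (-4.5)·(-2) + (0.5)·(-1)) / 3 = 13/3 = 4.3333
  s[Y,Y] = ((3)·(3) + (0)·(0) + (-2)·(-2) + (-1)·(-1)) / 3 = 14/3 = 4.6667
  Sample standard deviations s_i = √(s[i,i]):
  s(X) = √(9.6667) = 3.1091
  s(Y) = √(4.6667) = 2.1602

Step 3 — r_{ij} = s_{ij} / (s_i · s_j):
  r[X,X] = 1 (diagonal).
  r[X,Y] = 4.3333 / (3.1091 · 2.1602) = 4.3333 / 6.7165 = 0.6452
  r[Y,Y] = 1 (diagonal).

R is symmetric with unit diagonal. Assembling:

R = [[1, 0.6452],
 [0.6452, 1]]


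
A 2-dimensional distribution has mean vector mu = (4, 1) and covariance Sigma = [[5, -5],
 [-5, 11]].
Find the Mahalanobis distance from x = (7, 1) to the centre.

Step 1 — centre the observation: (x - mu) = (3, 0).

Step 2 — invert Sigma. det(Sigma) = 5·11 - (-5)² = 30.
  Sigma^{-1} = (1/det) · [[d, -b], [-b, a]] = [[0.3667, 0.1667],
 [0.1667, 0.1667]].

Step 3 — form the quadratic (x - mu)^T · Sigma^{-1} · (x - mu):
  Sigma^{-1} · (x - mu) = (1.1, 0.5).
  (x - mu)^T · [Sigma^{-1} · (x - mu)] = (3)·(1.1) + (0)·(0.5) = 3.3.

Step 4 — take square root: d = √(3.3) ≈ 1.8166.

d(x, mu) = √(3.3) ≈ 1.8166


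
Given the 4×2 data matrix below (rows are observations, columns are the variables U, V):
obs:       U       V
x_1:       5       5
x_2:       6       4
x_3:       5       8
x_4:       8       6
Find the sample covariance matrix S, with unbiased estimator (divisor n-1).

Step 1 — column means:
  mean(U) = (5 + 6 + 5 + 8) / 4 = 24/4 = 6
  mean(V) = (5 + 4 + 8 + 6) / 4 = 23/4 = 5.75

Step 2 — sample covariance S[i,j] = (1/(n-1)) · Σ_k (x_{k,i} - mean_i) · (x_{k,j} - mean_j), with n-1 = 3.
  S[U,U] = ((-1)·(-1) + (0)·(0) + (-1)·(-1) + (2)·(2)) / 3 = 6/3 = 2
  S[U,V] = ((-1)·(-0.75) + (0)·(-1.75) + (-1)·(2.25) + (2)·(0.25)) / 3 = -1/3 = -0.3333
  S[V,V] = ((-0.75)·(-0.75) + (-1.75)·(-1.75) + (2.25)·(2.25) + (0.25)·(0.25)) / 3 = 8.75/3 = 2.9167

S is symmetric (S[j,i] = S[i,j]). Assembling:

S = [[2, -0.3333],
 [-0.3333, 2.9167]]


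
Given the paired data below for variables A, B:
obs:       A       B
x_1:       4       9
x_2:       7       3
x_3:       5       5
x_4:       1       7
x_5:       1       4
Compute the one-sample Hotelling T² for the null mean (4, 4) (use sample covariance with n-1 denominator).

Step 1 — sample mean vector:
  mean(A) = (4 + 7 + 5 + 1 + 1) / 5 = 18/5 = 3.6
  mean(B) = (9 + 3 + 5 + 7 + 4) / 5 = 28/5 = 5.6
  x̄ = (3.6, 5.6),  deviation x̄ - mu_0 = (3.6, 5.6) - (4, 4) = (-0.4, 1.6).

Step 2 — sample covariance matrix, S[i,j] = (1/(n-1)) · Σ_k (x_{k,i} - mean_i) · (x_{k,j} - mean_j), divisor n-1 = 4:
  S[A,A] = ((0.4)·(0.4) + (3.4)·(3.4) + (1.4)·(1.4) + (-2.6)·(-2.6) + (-2.6)·(-2.6)) / 4 = 27.2/4 = 6.8
  S[A,B] = ((0.4)·(3.4) + (3.4)·(-2.6) + (1.4)·(-0.6) + (-2.6)·(1.4) + (-2.6)·(-1.6)) / 4 = -7.8/4 = -1.95
  S[B,B] = ((3.4)·(3.4) + (-2.6)·(-2.6) + (-0.6)·(-0.6) + (1.4)·(1.4) + (-1.6)·(-1.6)) / 4 = 23.2/4 = 5.8
  S = [[6.8, -1.95],
 [-1.95, 5.8]].

Step 3 — invert S. det(S) = 6.8·5.8 - (-1.95)² = 35.6375.
  S^{-1} = (1/det) · [[d, -b], [-b, a]] = [[0.1627, 0.0547],
 [0.0547, 0.1908]].

Step 4 — quadratic form (x̄ - mu_0)^T · S^{-1} · (x̄ - mu_0):
  S^{-1} · (x̄ - mu_0) = (0.0224, 0.2834),
  (x̄ - mu_0)^T · [...] = (-0.4)·(0.0224) + (1.6)·(0.2834) = 0.4445.

Step 5 — scale by n: T² = 5 · 0.4445 = 2.2224.

T² ≈ 2.2224


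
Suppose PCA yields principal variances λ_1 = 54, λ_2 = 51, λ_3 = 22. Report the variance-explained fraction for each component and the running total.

Step 1 — total variance = trace(Sigma) = Σ λ_i = 54 + 51 + 22 = 127.

Step 2 — fraction explained by component i = λ_i / Σ λ:
  PC1: 54/127 = 0.4252
  PC2: 51/127 = 0.4016
  PC3: 22/127 = 0.1732

Step 3 — cumulative fraction after k components = (λ_1 + ... + λ_k) / Σ λ:
  k = 1: 54/127 = 0.4252
  k = 2: (54 + 51)/127 = 105/127 = 0.8268
  k = 3: (54 + 51 + 22)/127 = 127/127 = 1

Summary (fraction, with percent):

explained: PC1 0.4252 (42.52%), PC2 0.4016 (40.16%), PC3 0.1732 (17.32%);  cumulative: 0.4252, 0.8268, 1


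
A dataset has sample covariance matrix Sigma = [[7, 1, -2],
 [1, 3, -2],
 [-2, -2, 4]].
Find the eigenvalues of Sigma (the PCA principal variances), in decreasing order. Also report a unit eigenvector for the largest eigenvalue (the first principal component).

Step 1 — characteristic polynomial p(λ) = det(λI - Sigma) = λ³ - tr·λ² + c_1·λ - det, where tr = trace, c_1 = sum of the principal 2×2 minors, det = det(Sigma):
  tr = 7 + 3 + 4 = 14,
  c_1 = (7·3 - (1)²) + (7·4 - (-2)²) + (3·4 - (-2)²) = 20 + 24 + 8 = 52,
  det = 7·(3·4 - (-2)²) - (1)·((1)·4 - (-2)·(-2)) + (-2)·((1)·(-2) - 3·(-2)) = 7·(8) - (1)·(0) + (-2)·(4) = 48.
  So p(λ) = λ³ - 14λ² + 52λ - 48.
Step 2 — look for an integer root (rational root theorem: any rational root is an integer divisor of 48). Testing λ = 4:
  p(4) = 64 - 224 + 208 - 48 = 0  ✓
  Dividing out (λ - 4): p(λ) = (λ - 4)(λ² - 10λ + 12).
Step 3 — remaining eigenvalues from the quadratic λ² - 10λ + 12 = 0:
  Δ = 10² - 4·12 = 100 - 48 = 52,  λ = (10 ± √52)/2 = (10 ± 7.2111)/2 ≈ 8.6056 or 1.3944.
  Sorted: λ_1 = 8.6056,  λ_2 = 4,  λ_3 = 1.3944  (check: sum = 14 = tr ✓).

Step 4 — unit eigenvector for λ_1 ≈ 8.6056: v spans the null space of (Sigma - λ_1 I), whose rows are
  r_1 = (-1.6056, 1, -2),  r_2 = (1, -5.6056, -2),  r_3 = (-2, -2, -4.6056).
  v is orthogonal to every row, so take v ∝ r_1 × r_2 = ((1)·(-2) - (-2)·(-5.6056), (-2)·(1) - (-1.6056)·(-2), (-1.6056)·(-5.6056) - (1)·(1)) ≈ (-13.2111, -5.2111, 8).
  Rescale (multiply by -1 so the first nonzero entry is positive): u = (13.2111, 5.2111, -8).
  ||u|| = √((13.2111)² + (5.2111)² + (-8)²) = √(265.6888) ≈ 16.3,  v_1 = u/||u|| ≈ (0.8105, 0.3197, -0.4908) (||v_1|| = 1).

λ_1 = 8.6056,  λ_2 = 4,  λ_3 = 1.3944;  v_1 ≈ (0.8105, 0.3197, -0.4908)


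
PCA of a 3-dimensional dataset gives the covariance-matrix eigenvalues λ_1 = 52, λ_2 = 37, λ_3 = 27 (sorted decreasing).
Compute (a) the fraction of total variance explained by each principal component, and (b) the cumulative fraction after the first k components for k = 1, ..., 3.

Step 1 — total variance = trace(Sigma) = Σ λ_i = 52 + 37 + 27 = 116.

Step 2 — fraction explained by component i = λ_i / Σ λ:
  PC1: 52/116 = 0.4483
  PC2: 37/116 = 0.319
  PC3: 27/116 = 0.2328

Step 3 — cumulative fraction after k components = (λ_1 + ... + λ_k) / Σ λ:
  k = 1: 52/116 = 0.4483
  k = 2: (52 + 37)/116 = 89/116 = 0.7672
  k = 3: (52 + 37 + 27)/116 = 116/116 = 1

Summary (fraction, with percent):

explained: PC1 0.4483 (44.83%), PC2 0.319 (31.9%), PC3 0.2328 (23.28%);  cumulative: 0.4483, 0.7672, 1


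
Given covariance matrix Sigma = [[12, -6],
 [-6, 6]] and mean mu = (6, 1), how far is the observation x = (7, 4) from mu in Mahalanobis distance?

Step 1 — centre the observation: (x - mu) = (1, 3).

Step 2 — invert Sigma. det(Sigma) = 12·6 - (-6)² = 36.
  Sigma^{-1} = (1/det) · [[d, -b], [-b, a]] = [[0.1667, 0.1667],
 [0.1667, 0.3333]].

Step 3 — form the quadratic (x - mu)^T · Sigma^{-1} · (x - mu):
  Sigma^{-1} · (x - mu) = (0.6667, 1.1667).
  (x - mu)^T · [Sigma^{-1} · (x - mu)] = (1)·(0.6667) + (3)·(1.1667) = 4.1667.

Step 4 — take square root: d = √(4.1667) ≈ 2.0412.

d(x, mu) = √(4.1667) ≈ 2.0412


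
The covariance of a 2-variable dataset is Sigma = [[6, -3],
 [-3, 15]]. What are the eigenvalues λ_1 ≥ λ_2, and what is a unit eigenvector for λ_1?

Step 1 — characteristic polynomial of 2×2 Sigma:
  det(Sigma - λI) = λ² - trace · λ + det = 0.
  trace = 6 + 15 = 21, det = 6·15 - (-3)² = 81.
Step 2 — discriminant:
  Δ = trace² - 4·det = 441 - 324 = 117.
Step 3 — eigenvalues:
  λ = (trace ± √Δ)/2 = (21 ± 10.8167)/2,
  λ_1 = 15.9083,  λ_2 = 5.0917.

Step 4 — unit eigenvector for λ_1: solve (Sigma - λ_1 I)v = 0. First row:
  (6 - 15.9083)·v_x + (-3)·v_y = 0, i.e. (-9.9083)·v_x + (-3)·v_y = 0,
  so v ∝ (b, λ_1 - a) = (-3, 9.9083); multiply by -1 so the first entry is positive: u = (3, -9.9083).
  ||u|| = √((3)² + (-9.9083)²) = √(107.1749) ≈ 10.3525,
  v_1 = u/||u|| ≈ (0.2898, -0.9571) (||v_1|| = 1).

λ_1 = 15.9083,  λ_2 = 5.0917;  v_1 ≈ (0.2898, -0.9571)


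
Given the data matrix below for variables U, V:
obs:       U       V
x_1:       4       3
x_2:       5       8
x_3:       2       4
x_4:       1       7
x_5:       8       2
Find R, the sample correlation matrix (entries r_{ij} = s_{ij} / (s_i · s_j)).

Step 1 — column means:
  mean(U) = (4 + 5 + 2 + 1 + 8) / 5 = 20/5 = 4
  mean(V) = (3 + 8 + 4 + 7 + 2) / 5 = 24/5 = 4.8

Step 2 — sample variances and covariances s[i,j] = (1/(n-1)) · Σ_k (x_{k,i} - mean_i) · (x_{k,j} - mean_j), with n-1 = 4:
  s[U,U] = ((0)·(0) + (1)·(1) + (-2)·(-2) + (-3)·(-3) + (4)·(4)) / 4 = 30/4 = 7.5
  s[U,V] = ((0)·(-1.8) + (1)·(3.2) + (-2)·(-0.8) + (-3)·(2.2) + (4)·(-2.8)) / 4 = -13/4 = -3.25
  s[V,V] = ((-1.8)·(-1.8) + (3.2)·(3.2) + (-0.8)·(-0.8) + (2.2)·(2.2) + (-2.8)·(-2.8)) / 4 = 26.8/4 = 6.7
  Sample standard deviations s_i = √(s[i,i]):
  s(U) = √(7.5) = 2.7386
  s(V) = √(6.7) = 2.5884

Step 3 — r_{ij} = s_{ij} / (s_i · s_j):
  r[U,U] = 1 (diagonal).
  r[U,V] = -3.25 / (2.7386 · 2.5884) = -3.25 / 7.0887 = -0.4585
  r[V,V] = 1 (diagonal).

R is symmetric with unit diagonal. Assembling:

R = [[1, -0.4585],
 [-0.4585, 1]]


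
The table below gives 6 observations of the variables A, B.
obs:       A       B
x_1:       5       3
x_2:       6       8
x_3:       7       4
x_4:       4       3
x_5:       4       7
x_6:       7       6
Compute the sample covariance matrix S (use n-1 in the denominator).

Step 1 — column means:
  mean(A) = (5 + 6 + 7 + 4 + 4 + 7) / 6 = 33/6 = 5.5
  mean(B) = (3 + 8 + 4 + 3 + 7 + 6) / 6 = 31/6 = 5.1667

Step 2 — sample covariance S[i,j] = (1/(n-1)) · Σ_k (x_{k,i} - mean_i) · (x_{k,j} - mean_j), with n-1 = 5.
  S[A,A] = ((-0.5)·(-0.5) + (0.5)·(0.5) + (1.5)·(1.5) + (-1.5)·(-1.5) + (-1.5)·(-1.5) + (1.5)·(1.5)) / 5 = 9.5/5 = 1.9
  S[A,B] = ((-0.5)·(-2.1667) + (0.5)·(2.8333) + (1.5)·(-1.1667) + (-1.5)·(-2.1667) + (-1.5)·(1.8333) + (1.5)·(0.8333)) / 5 = 2.5/5 = 0.5
  S[B,B] = ((-2.1667)·(-2.1667) + (2.8333)·(2.8333) + (-1.1667)·(-1.1667) + (-2.1667)·(-2.1667) + (1.8333)·(1.8333) + (0.8333)·(0.8333)) / 5 = 22.8333/5 = 4.5667

S is symmetric (S[j,i] = S[i,j]). Assembling:

S = [[1.9, 0.5],
 [0.5, 4.5667]]


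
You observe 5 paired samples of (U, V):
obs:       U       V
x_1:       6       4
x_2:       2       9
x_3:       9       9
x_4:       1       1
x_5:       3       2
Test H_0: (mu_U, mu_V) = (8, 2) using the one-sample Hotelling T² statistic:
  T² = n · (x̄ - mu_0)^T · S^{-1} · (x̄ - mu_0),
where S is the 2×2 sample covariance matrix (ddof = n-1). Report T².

Step 1 — sample mean vector:
  mean(U) = (6 + 2 + 9 + 1 + 3) / 5 = 21/5 = 4.2
  mean(V) = (4 + 9 + 9 + 1 + 2) / 5 = 25/5 = 5
  x̄ = (4.2, 5),  deviation x̄ - mu_0 = (4.2, 5) - (8, 2) = (-3.8, 3).

Step 2 — sample covariance matrix, S[i,j] = (1/(n-1)) · Σ_k (x_{k,i} - mean_i) · (x_{k,j} - mean_j), divisor n-1 = 4:
  S[U,U] = ((1.8)·(1.8) + (-2.2)·(-2.2) + (4.8)·(4.8) + (-3.2)·(-3.2) + (-1.2)·(-1.2)) / 4 = 42.8/4 = 10.7
  S[U,V] = ((1.8)·(-1) + (-2.2)·(4) + (4.8)·(4) + (-3.2)·(-4) + (-1.2)·(-3)) / 4 = 25/4 = 6.25
  S[V,V] = ((-1)·(-1) + (4)·(4) + (4)·(4) + (-4)·(-4) + (-3)·(-3)) / 4 = 58/4 = 14.5
  S = [[10.7, 6.25],
 [6.25, 14.5]].

Step 3 — invert S. det(S) = 10.7·14.5 - (6.25)² = 116.0875.
  S^{-1} = (1/det) · [[d, -b], [-b, a]] = [[0.1249, -0.0538],
 [-0.0538, 0.0922]].

Step 4 — quadratic form (x̄ - mu_0)^T · S^{-1} · (x̄ - mu_0):
  S^{-1} · (x̄ - mu_0) = (-0.6362, 0.4811),
  (x̄ - mu_0)^T · [...] = (-3.8)·(-0.6362) + (3)·(0.4811) = 3.8607.

Step 5 — scale by n: T² = 5 · 3.8607 = 19.3035.

T² ≈ 19.3035


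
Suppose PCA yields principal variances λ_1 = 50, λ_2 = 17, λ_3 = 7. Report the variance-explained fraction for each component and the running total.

Step 1 — total variance = trace(Sigma) = Σ λ_i = 50 + 17 + 7 = 74.

Step 2 — fraction explained by component i = λ_i / Σ λ:
  PC1: 50/74 = 0.6757
  PC2: 17/74 = 0.2297
  PC3: 7/74 = 0.0946

Step 3 — cumulative fraction after k components = (λ_1 + ... + λ_k) / Σ λ:
  k = 1: 50/74 = 0.6757
  k = 2: (50 + 17)/74 = 67/74 = 0.9054
  k = 3: (50 + 17 + 7)/74 = 74/74 = 1

Summary (fraction, with percent):

explained: PC1 0.6757 (67.57%), PC2 0.2297 (22.97%), PC3 0.0946 (9.46%);  cumulative: 0.6757, 0.9054, 1


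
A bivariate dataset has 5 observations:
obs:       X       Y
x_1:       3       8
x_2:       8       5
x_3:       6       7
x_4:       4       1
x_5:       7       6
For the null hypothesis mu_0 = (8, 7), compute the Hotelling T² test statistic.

Step 1 — sample mean vector:
  mean(X) = (3 + 8 + 6 + 4 + 7) / 5 = 28/5 = 5.6
  mean(Y) = (8 + 5 + 7 + 1 + 6) / 5 = 27/5 = 5.4
  x̄ = (5.6, 5.4),  deviation x̄ - mu_0 = (5.6, 5.4) - (8, 7) = (-2.4, -1.6).

Step 2 — sample covariance matrix, S[i,j] = (1/(n-1)) · Σ_k (x_{k,i} - mean_i) · (x_{k,j} - mean_j), divisor n-1 = 4:
  S[X,X] = ((-2.6)·(-2.6) + (2.4)·(2.4) + (0.4)·(0.4) + (-1.6)·(-1.6) + (1.4)·(1.4)) / 4 = 17.2/4 = 4.3
  S[X,Y] = ((-2.6)·(2.6) + (2.4)·(-0.4) + (0.4)·(1.6) + (-1.6)·(-4.4) + (1.4)·(0.6)) / 4 = 0.8/4 = 0.2
  S[Y,Y] = ((2.6)·(2.6) + (-0.4)·(-0.4) + (1.6)·(1.6) + (-4.4)·(-4.4) + (0.6)·(0.6)) / 4 = 29.2/4 = 7.3
  S = [[4.3, 0.2],
 [0.2, 7.3]].

Step 3 — invert S. det(S) = 4.3·7.3 - (0.2)² = 31.35.
  S^{-1} = (1/det) · [[d, -b], [-b, a]] = [[0.2329, -0.0064],
 [-0.0064, 0.1372]].

Step 4 — quadratic form (x̄ - mu_0)^T · S^{-1} · (x̄ - mu_0):
  S^{-1} · (x̄ - mu_0) = (-0.5486, -0.2041),
  (x̄ - mu_0)^T · [...] = (-2.4)·(-0.5486) + (-1.6)·(-0.2041) = 1.6434.

Step 5 — scale by n: T² = 5 · 1.6434 = 8.2169.

T² ≈ 8.2169


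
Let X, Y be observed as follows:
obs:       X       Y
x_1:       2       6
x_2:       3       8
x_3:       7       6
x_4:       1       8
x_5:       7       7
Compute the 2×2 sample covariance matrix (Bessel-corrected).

Step 1 — column means:
  mean(X) = (2 + 3 + 7 + 1 + 7) / 5 = 20/5 = 4
  mean(Y) = (6 + 8 + 6 + 8 + 7) / 5 = 35/5 = 7

Step 2 — sample covariance S[i,j] = (1/(n-1)) · Σ_k (x_{k,i} - mean_i) · (x_{k,j} - mean_j), with n-1 = 4.
  S[X,X] = ((-2)·(-2) + (-1)·(-1) + (3)·(3) + (-3)·(-3) + (3)·(3)) / 4 = 32/4 = 8
  S[X,Y] = ((-2)·(-1) + (-1)·(1) + (3)·(-1) + (-3)·(1) + (3)·(0)) / 4 = -5/4 = -1.25
  S[Y,Y] = ((-1)·(-1) + (1)·(1) + (-1)·(-1) + (1)·(1) + (0)·(0)) / 4 = 4/4 = 1

S is symmetric (S[j,i] = S[i,j]). Assembling:

S = [[8, -1.25],
 [-1.25, 1]]


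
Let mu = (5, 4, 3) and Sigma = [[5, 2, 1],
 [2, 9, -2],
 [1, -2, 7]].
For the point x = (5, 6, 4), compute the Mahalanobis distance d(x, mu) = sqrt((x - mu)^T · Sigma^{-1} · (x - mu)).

Step 1 — centre the observation: (x - mu) = (0, 2, 1).

Step 2 — invert Sigma (cofactor / det for 3×3, or solve directly):
  Sigma^{-1} = [[0.236, -0.064, -0.052],
 [-0.064, 0.136, 0.048],
 [-0.052, 0.048, 0.164]].

Step 3 — form the quadratic (x - mu)^T · Sigma^{-1} · (x - mu):
  Sigma^{-1} · (x - mu) = (-0.18, 0.32, 0.26).
  (x - mu)^T · [Sigma^{-1} · (x - mu)] = (0)·(-0.18) + (2)·(0.32) + (1)·(0.26) = 0.9.

Step 4 — take square root: d = √(0.9) ≈ 0.9487.

d(x, mu) = √(0.9) ≈ 0.9487


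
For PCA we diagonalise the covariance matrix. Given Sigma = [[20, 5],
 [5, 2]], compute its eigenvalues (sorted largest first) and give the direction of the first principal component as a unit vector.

Step 1 — characteristic polynomial of 2×2 Sigma:
  det(Sigma - λI) = λ² - trace · λ + det = 0.
  trace = 20 + 2 = 22, det = 20·2 - (5)² = 15.
Step 2 — discriminant:
  Δ = trace² - 4·det = 484 - 60 = 424.
Step 3 — eigenvalues:
  λ = (trace ± √Δ)/2 = (22 ± 20.5913)/2,
  λ_1 = 21.2956,  λ_2 = 0.7044.

Step 4 — unit eigenvector for λ_1: solve (Sigma - λ_1 I)v = 0. First row:
  (20 - 21.2956)·v_x + (5)·v_y = 0, i.e. (-1.2956)·v_x + (5)·v_y = 0,
  so v ∝ (b, λ_1 - a) = (5, 1.2956) = u.
  ||u|| = √((5)² + (1.2956)²) = √(26.6787) ≈ 5.1651,
  v_1 = u/||u|| ≈ (0.968, 0.2508) (||v_1|| = 1).

λ_1 = 21.2956,  λ_2 = 0.7044;  v_1 ≈ (0.968, 0.2508)


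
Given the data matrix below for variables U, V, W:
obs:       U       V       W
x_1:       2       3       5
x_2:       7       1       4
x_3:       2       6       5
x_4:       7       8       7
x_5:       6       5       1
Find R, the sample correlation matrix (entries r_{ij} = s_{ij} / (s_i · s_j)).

Step 1 — column means:
  mean(U) = (2 + 7 + 2 + 7 + 6) / 5 = 24/5 = 4.8
  mean(V) = (3 + 1 + 6 + 8 + 5) / 5 = 23/5 = 4.6
  mean(W) = (5 + 4 + 5 + 7 + 1) / 5 = 22/5 = 4.4

Step 2 — sample variances and covariances s[i,j] = (1/(n-1)) · Σ_k (x_{k,i} - mean_i) · (x_{k,j} - mean_j), with n-1 = 4:
  s[U,U] = ((-2.8)·(-2.8) + (2.2)·(2.2) + (-2.8)·(-2.8) + (2.2)·(2.2) + (1.2)·(1.2)) / 4 = 26.8/4 = 6.7
  s[U,V] = ((-2.8)·(-1.6) + (2.2)·(-3.6) + (-2.8)·(1.4) + (2.2)·(3.4) + (1.2)·(0.4)) / 4 = 0.6/4 = 0.15
  s[U,W] = ((-2.8)·(0.6) + (2.2)·(-0.4) + (-2.8)·(0.6) + (2.2)·(2.6) + (1.2)·(-3.4)) / 4 = -2.6/4 = -0.65
  s[V,V] = ((-1.6)·(-1.6) + (-3.6)·(-3.6) + (1.4)·(1.4) + (3.4)·(3.4) + (0.4)·(0.4)) / 4 = 29.2/4 = 7.3
  s[V,W] = ((-1.6)·(0.6) + (-3.6)·(-0.4) + (1.4)·(0.6) + (3.4)·(2.6) + (0.4)·(-3.4)) / 4 = 8.8/4 = 2.2
  s[W,W] = ((0.6)·(0.6) + (-0.4)·(-0.4) + (0.6)·(0.6) + (2.6)·(2.6) + (-3.4)·(-3.4)) / 4 = 19.2/4 = 4.8
  Sample standard deviations s_i = √(s[i,i]):
  s(U) = √(6.7) = 2.5884
  s(V) = √(7.3) = 2.7019
  s(W) = √(4.8) = 2.1909

Step 3 — r_{ij} = s_{ij} / (s_i · s_j):
  r[U,U] = 1 (diagonal).
  r[U,V] = 0.15 / (2.5884 · 2.7019) = 0.15 / 6.9936 = 0.0214
  r[U,W] = -0.65 / (2.5884 · 2.1909) = -0.65 / 5.671 = -0.1146
  r[V,V] = 1 (diagonal).
  r[V,W] = 2.2 / (2.7019 · 2.1909) = 2.2 / 5.9195 = 0.3717
  r[W,W] = 1 (diagonal).

R is symmetric with unit diagonal. Assembling:

R = [[1, 0.0214, -0.1146],
 [0.0214, 1, 0.3717],
 [-0.1146, 0.3717, 1]]
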